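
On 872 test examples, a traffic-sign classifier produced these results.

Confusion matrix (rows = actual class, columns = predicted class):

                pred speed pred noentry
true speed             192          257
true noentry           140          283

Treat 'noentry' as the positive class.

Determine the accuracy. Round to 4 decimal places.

Accuracy = (TP+TN)/N = (283+192)/872 = 0.5447

0.5447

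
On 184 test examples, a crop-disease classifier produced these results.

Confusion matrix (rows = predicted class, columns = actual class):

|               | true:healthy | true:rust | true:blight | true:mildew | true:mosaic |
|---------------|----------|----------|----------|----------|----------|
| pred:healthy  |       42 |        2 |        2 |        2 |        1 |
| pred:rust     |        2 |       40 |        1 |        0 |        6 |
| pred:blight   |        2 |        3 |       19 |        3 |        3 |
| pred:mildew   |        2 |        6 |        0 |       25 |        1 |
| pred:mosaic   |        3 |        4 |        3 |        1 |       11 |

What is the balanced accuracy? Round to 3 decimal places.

Balanced accuracy = mean of per-class recall.
  healthy: recall = 42/51 = 0.8235
  rust: recall = 40/55 = 0.7273
  blight: recall = 19/25 = 0.7600
  mildew: recall = 25/31 = 0.8065
  mosaic: recall = 11/22 = 0.5000
Mean = (0.8235 + 0.7273 + 0.7600 + 0.8065 + 0.5000) / 5 = 0.723

0.723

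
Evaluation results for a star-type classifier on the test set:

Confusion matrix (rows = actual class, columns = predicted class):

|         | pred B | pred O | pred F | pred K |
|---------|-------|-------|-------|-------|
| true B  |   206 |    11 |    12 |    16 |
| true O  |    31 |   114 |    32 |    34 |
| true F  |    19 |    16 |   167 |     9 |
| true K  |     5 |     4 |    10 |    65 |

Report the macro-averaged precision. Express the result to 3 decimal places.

0.714

Per-class precision (TP/(TP+FP)):
  B: TP=206, FP=31+19+5=55 → 206/261 = 0.7893
  O: TP=114, FP=11+16+4=31 → 114/145 = 0.7862
  F: TP=167, FP=12+32+10=54 → 167/221 = 0.7557
  K: TP=65, FP=16+34+9=59 → 65/124 = 0.5242
Macro-precision = mean = (0.7893 + 0.7862 + 0.7557 + 0.5242) / 4 = 0.714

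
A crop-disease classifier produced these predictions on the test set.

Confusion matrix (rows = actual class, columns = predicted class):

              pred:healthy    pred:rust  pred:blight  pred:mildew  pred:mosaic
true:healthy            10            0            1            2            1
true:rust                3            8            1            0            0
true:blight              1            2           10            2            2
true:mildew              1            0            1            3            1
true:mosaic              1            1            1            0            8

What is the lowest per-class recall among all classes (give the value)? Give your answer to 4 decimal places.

0.5000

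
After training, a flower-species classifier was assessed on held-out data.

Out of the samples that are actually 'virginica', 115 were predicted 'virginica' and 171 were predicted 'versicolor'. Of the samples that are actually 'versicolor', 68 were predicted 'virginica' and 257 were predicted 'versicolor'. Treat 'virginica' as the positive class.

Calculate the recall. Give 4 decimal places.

Recall = TP/(TP+FN) = 115/(115+171) = 115/286 = 0.4021

0.4021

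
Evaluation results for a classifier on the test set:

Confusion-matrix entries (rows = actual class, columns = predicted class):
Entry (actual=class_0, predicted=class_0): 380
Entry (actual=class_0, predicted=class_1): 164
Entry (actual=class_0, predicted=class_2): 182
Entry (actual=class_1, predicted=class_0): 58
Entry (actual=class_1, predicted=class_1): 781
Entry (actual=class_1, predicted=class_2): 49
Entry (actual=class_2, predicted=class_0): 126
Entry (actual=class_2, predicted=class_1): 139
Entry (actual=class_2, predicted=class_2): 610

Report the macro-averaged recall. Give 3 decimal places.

0.700

Per-class recall (TP/(TP+FN)):
  class_0: TP=380, FN=164+182=346 → 380/726 = 0.5234
  class_1: TP=781, FN=58+49=107 → 781/888 = 0.8795
  class_2: TP=610, FN=126+139=265 → 610/875 = 0.6971
Macro-recall = mean = (0.5234 + 0.8795 + 0.6971) / 3 = 0.700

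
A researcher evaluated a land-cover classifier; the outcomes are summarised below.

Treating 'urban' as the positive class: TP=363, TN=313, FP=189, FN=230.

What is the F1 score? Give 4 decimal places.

Precision = TP/(TP+FP) = 363/552 = 0.6576
Recall = TP/(TP+FN) = 363/593 = 0.6121
F1 = 2·TP/(2·TP+FP+FN) = 726/1145 = 0.6341

0.6341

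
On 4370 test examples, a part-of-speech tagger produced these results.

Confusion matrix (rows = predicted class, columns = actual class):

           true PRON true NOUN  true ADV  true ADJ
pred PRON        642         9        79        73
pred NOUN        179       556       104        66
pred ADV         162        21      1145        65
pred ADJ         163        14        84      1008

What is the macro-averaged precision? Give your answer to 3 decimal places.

0.758

Per-class precision (TP/(TP+FP)):
  PRON: TP=642, FP=9+79+73=161 → 642/803 = 0.7995
  NOUN: TP=556, FP=179+104+66=349 → 556/905 = 0.6144
  ADV: TP=1145, FP=162+21+65=248 → 1145/1393 = 0.8220
  ADJ: TP=1008, FP=163+14+84=261 → 1008/1269 = 0.7943
Macro-precision = mean = (0.7995 + 0.6144 + 0.8220 + 0.7943) / 4 = 0.758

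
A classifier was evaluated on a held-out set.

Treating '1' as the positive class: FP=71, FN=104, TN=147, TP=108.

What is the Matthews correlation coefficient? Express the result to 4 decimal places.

0.1864

MCC = (TP·TN − FP·FN) / √((TP+FP)(TP+FN)(TN+FP)(TN+FN))
Numerator = 108·147 − 71·104 = 8492
Denominator = √(179·212·218·251) = √2076438664 = 45567.9565
MCC = 8492 / 45567.9565 = 0.1864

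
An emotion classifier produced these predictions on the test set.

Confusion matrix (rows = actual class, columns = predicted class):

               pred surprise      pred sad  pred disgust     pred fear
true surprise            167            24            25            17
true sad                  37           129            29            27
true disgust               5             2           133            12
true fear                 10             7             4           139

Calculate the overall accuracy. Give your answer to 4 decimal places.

0.7405

Accuracy = trace / total = (167+129+133+139=568) / 767 = 568/767 = 0.7405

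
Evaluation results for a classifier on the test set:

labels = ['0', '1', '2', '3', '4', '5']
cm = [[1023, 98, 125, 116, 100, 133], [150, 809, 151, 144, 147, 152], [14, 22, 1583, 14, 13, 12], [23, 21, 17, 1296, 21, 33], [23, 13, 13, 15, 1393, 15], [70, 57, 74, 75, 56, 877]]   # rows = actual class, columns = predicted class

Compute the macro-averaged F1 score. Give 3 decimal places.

0.774

Per-class F1 score (2·TP/(2·TP+FP+FN)):
  0: TP=1023, FP=150+14+23+23+70=280, FN=98+125+116+100+133=572 → 2046/2898 = 0.7060
  1: TP=809, FP=98+22+21+13+57=211, FN=150+151+144+147+152=744 → 1618/2573 = 0.6288
  2: TP=1583, FP=125+151+17+13+74=380, FN=14+22+14+13+12=75 → 3166/3621 = 0.8743
  3: TP=1296, FP=116+144+14+15+75=364, FN=23+21+17+21+33=115 → 2592/3071 = 0.8440
  4: TP=1393, FP=100+147+13+21+56=337, FN=23+13+13+15+15=79 → 2786/3202 = 0.8701
  5: TP=877, FP=133+152+12+33+15=345, FN=70+57+74+75+56=332 → 1754/2431 = 0.7215
Macro-F1 score = mean = (0.7060 + 0.6288 + 0.8743 + 0.8440 + 0.8701 + 0.7215) / 6 = 0.774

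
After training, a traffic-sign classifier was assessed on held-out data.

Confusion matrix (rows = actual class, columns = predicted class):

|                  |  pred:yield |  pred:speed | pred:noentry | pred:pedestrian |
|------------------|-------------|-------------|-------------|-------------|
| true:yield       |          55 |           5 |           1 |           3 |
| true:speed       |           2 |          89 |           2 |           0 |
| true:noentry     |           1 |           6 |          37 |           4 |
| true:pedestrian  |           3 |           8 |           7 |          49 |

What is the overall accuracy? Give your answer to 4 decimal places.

0.8456

Accuracy = trace / total = (55+89+37+49=230) / 272 = 230/272 = 0.8456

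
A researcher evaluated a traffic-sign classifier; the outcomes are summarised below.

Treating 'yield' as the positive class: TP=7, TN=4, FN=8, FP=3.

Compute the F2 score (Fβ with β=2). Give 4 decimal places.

Fβ = (1+β²)·TP / ((1+β²)·TP + β²·FN + FP), with β²=4
= 5·7 / (5·7 + 4·8 + 3) = 0.5000

0.5000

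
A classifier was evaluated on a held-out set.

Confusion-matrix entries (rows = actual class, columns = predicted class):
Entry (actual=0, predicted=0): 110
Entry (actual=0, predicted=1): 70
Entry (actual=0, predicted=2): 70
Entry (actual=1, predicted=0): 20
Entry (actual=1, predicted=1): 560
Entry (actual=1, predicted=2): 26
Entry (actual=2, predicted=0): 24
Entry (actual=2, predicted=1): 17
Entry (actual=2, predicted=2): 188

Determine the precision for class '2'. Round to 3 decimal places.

0.662

Take TP from the diagonal, FP from the rest of the '2' prediction marginal, FN from the rest of the '2' actual marginal.
precision = TP/(TP+FP).
2: TP=188, FP=70+26=96 → 188/284 = 0.6620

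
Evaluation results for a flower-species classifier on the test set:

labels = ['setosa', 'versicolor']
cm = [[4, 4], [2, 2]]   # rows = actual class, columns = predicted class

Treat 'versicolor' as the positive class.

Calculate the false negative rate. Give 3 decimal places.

FNR = FN/(FN+TP) = 2/(2+2) = 0.500

0.500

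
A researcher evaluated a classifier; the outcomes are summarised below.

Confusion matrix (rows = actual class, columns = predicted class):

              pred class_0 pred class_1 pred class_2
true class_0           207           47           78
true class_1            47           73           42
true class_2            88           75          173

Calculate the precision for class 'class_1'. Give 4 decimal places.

0.3744

One-vs-rest for 'class_1': TP = diagonal; FP = other classes predicted 'class_1'; FN = 'class_1' predicted as other.
precision = TP/(TP+FP).
class_1: TP=73, FP=47+75=122 → 73/195 = 0.37436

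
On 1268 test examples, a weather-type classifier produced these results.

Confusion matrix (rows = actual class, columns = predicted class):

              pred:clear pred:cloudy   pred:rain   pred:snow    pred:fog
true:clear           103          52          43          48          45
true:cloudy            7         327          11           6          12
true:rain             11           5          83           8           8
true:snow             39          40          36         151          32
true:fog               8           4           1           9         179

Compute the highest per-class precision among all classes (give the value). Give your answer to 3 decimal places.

Per-class precision (TP/(TP+FP)):
  clear: TP=103, FP=7+11+39+8=65 → 103/168 = 0.6131
  cloudy: TP=327, FP=52+5+40+4=101 → 327/428 = 0.7640
  rain: TP=83, FP=43+11+36+1=91 → 83/174 = 0.4770
  snow: TP=151, FP=48+6+8+9=71 → 151/222 = 0.6802
  fog: TP=179, FP=45+12+8+32=97 → 179/276 = 0.6486
Highest is class 'cloudy' with precision = 0.764.

0.764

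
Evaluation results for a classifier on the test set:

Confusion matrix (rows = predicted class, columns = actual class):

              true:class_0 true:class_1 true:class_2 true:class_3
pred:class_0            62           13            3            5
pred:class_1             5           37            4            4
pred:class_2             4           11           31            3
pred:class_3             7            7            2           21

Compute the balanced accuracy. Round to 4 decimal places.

Balanced accuracy = mean of per-class recall.
  class_0: recall = 62/78 = 0.79487
  class_1: recall = 37/68 = 0.54412
  class_2: recall = 31/40 = 0.77500
  class_3: recall = 21/33 = 0.63636
Mean = (0.79487 + 0.54412 + 0.77500 + 0.63636) / 4 = 0.6876

0.6876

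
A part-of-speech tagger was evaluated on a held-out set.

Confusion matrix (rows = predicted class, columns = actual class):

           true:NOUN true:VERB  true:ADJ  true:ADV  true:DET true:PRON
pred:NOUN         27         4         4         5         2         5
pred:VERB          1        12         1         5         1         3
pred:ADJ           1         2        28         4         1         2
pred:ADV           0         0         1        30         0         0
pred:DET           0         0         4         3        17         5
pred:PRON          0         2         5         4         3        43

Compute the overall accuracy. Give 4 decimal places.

Accuracy = trace / total = (27+12+28+30+17+43=157) / 225 = 157/225 = 0.6978

0.6978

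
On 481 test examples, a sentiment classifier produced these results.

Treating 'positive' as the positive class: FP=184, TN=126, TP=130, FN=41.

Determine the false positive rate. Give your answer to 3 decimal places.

0.594

FPR = FP/(FP+TN) = 184/(184+126) = 0.594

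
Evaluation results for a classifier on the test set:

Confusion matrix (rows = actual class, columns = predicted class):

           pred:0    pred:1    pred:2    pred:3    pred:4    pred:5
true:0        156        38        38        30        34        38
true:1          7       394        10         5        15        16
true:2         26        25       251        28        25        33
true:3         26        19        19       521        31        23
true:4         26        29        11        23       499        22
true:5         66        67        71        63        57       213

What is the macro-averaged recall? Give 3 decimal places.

0.671

Per-class recall (TP/(TP+FN)):
  0: TP=156, FN=38+38+30+34+38=178 → 156/334 = 0.4671
  1: TP=394, FN=7+10+5+15+16=53 → 394/447 = 0.8814
  2: TP=251, FN=26+25+28+25+33=137 → 251/388 = 0.6469
  3: TP=521, FN=26+19+19+31+23=118 → 521/639 = 0.8153
  4: TP=499, FN=26+29+11+23+22=111 → 499/610 = 0.8180
  5: TP=213, FN=66+67+71+63+57=324 → 213/537 = 0.3966
Macro-recall = mean = (0.4671 + 0.8814 + 0.6469 + 0.8153 + 0.8180 + 0.3966) / 6 = 0.671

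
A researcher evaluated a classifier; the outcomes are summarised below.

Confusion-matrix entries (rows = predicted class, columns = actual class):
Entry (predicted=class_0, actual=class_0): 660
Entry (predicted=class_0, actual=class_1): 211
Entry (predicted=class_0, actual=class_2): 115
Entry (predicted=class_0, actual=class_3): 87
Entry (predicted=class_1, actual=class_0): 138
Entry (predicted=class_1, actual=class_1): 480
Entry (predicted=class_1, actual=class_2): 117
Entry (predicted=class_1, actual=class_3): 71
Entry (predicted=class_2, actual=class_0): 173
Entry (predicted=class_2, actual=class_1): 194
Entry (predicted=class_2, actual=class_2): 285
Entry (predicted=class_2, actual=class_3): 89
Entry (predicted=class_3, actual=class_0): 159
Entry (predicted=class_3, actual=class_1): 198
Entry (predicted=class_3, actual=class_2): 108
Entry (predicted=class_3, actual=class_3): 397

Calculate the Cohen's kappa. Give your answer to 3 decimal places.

0.359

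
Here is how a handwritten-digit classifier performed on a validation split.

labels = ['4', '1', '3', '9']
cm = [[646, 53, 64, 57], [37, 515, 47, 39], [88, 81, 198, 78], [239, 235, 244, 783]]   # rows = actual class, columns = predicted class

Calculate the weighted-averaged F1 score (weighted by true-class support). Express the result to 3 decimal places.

0.630

Per-class F1 score (2·TP/(2·TP+FP+FN)):
  4: TP=646, FP=37+88+239=364, FN=53+64+57=174 → 1292/1830 = 0.7060
  1: TP=515, FP=53+81+235=369, FN=37+47+39=123 → 1030/1522 = 0.6767
  3: TP=198, FP=64+47+244=355, FN=88+81+78=247 → 396/998 = 0.3968
  9: TP=783, FP=57+39+78=174, FN=239+235+244=718 → 1566/2458 = 0.6371
Weighted-F1 score = Σ (supportᵢ/N)·F1 scoreᵢ with N=3404: (820/3404)·0.7060 + (638/3404)·0.6767 + (445/3404)·0.3968 + (1501/3404)·0.6371 = 0.630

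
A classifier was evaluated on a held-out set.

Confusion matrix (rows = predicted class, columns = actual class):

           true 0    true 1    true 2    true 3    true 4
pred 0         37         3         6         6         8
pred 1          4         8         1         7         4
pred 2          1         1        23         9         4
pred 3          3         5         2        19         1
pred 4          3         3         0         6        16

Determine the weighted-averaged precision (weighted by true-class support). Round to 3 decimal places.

Per-class precision (TP/(TP+FP)):
  0: TP=37, FP=3+6+6+8=23 → 37/60 = 0.6167
  1: TP=8, FP=4+1+7+4=16 → 8/24 = 0.3333
  2: TP=23, FP=1+1+9+4=15 → 23/38 = 0.6053
  3: TP=19, FP=3+5+2+1=11 → 19/30 = 0.6333
  4: TP=16, FP=3+3+0+6=12 → 16/28 = 0.5714
Weighted-precision = Σ (supportᵢ/N)·precisionᵢ with N=180: (48/180)·0.6167 + (20/180)·0.3333 + (32/180)·0.6053 + (47/180)·0.6333 + (33/180)·0.5714 = 0.579

0.579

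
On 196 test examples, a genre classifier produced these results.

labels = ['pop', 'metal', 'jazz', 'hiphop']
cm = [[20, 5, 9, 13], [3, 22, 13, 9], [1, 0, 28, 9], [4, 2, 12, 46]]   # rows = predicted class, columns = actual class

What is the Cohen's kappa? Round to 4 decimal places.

Observed agreement pₒ = trace/N = 116/196 = 0.59184
Expected agreement pₑ = Σ (rowᵢ·colᵢ)/N² = (28·47 + 29·47 + 62·38 + 77·64)/196² = 0.25935
κ = (pₒ − pₑ)/(1 − pₑ) = (0.59184 − 0.25935)/(1 − 0.25935) = 0.4489

0.4489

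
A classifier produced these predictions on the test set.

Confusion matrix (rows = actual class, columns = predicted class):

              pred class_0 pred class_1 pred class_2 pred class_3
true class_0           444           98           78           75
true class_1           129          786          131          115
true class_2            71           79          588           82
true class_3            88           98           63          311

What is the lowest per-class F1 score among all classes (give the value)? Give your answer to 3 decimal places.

0.544

Per-class F1 score (2·TP/(2·TP+FP+FN)):
  class_0: TP=444, FP=129+71+88=288, FN=98+78+75=251 → 888/1427 = 0.6223
  class_1: TP=786, FP=98+79+98=275, FN=129+131+115=375 → 1572/2222 = 0.7075
  class_2: TP=588, FP=78+131+63=272, FN=71+79+82=232 → 1176/1680 = 0.7000
  class_3: TP=311, FP=75+115+82=272, FN=88+98+63=249 → 622/1143 = 0.5442
Lowest is class 'class_3' with F1 score = 0.544.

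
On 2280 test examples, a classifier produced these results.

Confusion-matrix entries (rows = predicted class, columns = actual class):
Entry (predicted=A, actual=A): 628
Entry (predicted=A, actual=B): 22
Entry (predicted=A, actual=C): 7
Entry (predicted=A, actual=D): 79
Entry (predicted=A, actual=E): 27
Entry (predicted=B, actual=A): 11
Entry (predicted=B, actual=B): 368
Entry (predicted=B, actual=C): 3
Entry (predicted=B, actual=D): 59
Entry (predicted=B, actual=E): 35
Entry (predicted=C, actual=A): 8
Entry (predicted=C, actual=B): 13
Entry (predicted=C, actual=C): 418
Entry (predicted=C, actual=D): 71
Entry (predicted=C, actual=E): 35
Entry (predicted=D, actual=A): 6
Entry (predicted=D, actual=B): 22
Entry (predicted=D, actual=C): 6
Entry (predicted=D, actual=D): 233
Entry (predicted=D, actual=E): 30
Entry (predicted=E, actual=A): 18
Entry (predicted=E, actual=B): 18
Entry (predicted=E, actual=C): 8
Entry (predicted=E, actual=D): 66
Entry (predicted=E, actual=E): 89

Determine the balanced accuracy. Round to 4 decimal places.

0.7166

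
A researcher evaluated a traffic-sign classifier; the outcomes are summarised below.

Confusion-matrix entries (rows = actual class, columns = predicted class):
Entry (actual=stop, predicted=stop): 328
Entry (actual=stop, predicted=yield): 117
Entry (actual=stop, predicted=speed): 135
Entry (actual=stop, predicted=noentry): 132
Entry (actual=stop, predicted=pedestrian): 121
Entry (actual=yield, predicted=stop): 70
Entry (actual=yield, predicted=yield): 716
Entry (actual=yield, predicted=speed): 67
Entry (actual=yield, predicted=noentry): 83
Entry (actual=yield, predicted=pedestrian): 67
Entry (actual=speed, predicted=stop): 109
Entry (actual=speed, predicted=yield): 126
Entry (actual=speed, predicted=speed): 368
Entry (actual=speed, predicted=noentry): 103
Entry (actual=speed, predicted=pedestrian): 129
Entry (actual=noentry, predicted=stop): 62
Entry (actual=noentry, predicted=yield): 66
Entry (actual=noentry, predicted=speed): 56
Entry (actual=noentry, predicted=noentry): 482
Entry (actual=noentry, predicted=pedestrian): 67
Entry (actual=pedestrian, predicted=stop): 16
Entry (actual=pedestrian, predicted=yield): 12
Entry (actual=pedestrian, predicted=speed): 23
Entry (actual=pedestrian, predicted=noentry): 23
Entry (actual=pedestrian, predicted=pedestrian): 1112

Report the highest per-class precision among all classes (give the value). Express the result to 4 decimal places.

0.7433

Per-class precision (TP/(TP+FP)):
  stop: TP=328, FP=70+109+62+16=257 → 328/585 = 0.56068
  yield: TP=716, FP=117+126+66+12=321 → 716/1037 = 0.69045
  speed: TP=368, FP=135+67+56+23=281 → 368/649 = 0.56703
  noentry: TP=482, FP=132+83+103+23=341 → 482/823 = 0.58566
  pedestrian: TP=1112, FP=121+67+129+67=384 → 1112/1496 = 0.74332
Highest is class 'pedestrian' with precision = 0.7433.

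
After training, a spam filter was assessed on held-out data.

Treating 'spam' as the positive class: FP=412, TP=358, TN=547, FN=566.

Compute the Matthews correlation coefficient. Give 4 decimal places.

-0.0429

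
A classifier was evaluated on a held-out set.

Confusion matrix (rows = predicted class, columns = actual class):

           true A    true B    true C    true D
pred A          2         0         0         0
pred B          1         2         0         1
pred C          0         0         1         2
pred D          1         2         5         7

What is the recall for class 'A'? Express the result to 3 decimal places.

0.500

Treat 'A' as positive and all other classes as negative.
recall = TP/(TP+FN).
A: TP=2, FN=1+0+1=2 → 2/4 = 0.5000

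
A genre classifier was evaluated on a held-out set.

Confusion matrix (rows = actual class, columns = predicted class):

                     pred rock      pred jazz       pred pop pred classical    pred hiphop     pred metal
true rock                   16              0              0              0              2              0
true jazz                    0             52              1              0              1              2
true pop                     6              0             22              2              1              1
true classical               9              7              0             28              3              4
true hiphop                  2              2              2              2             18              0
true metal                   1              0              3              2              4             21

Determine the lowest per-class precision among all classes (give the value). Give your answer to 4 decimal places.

Per-class precision (TP/(TP+FP)):
  rock: TP=16, FP=0+6+9+2+1=18 → 16/34 = 0.47059
  jazz: TP=52, FP=0+0+7+2+0=9 → 52/61 = 0.85246
  pop: TP=22, FP=0+1+0+2+3=6 → 22/28 = 0.78571
  classical: TP=28, FP=0+0+2+2+2=6 → 28/34 = 0.82353
  hiphop: TP=18, FP=2+1+1+3+4=11 → 18/29 = 0.62069
  metal: TP=21, FP=0+2+1+4+0=7 → 21/28 = 0.75000
Lowest is class 'rock' with precision = 0.4706.

0.4706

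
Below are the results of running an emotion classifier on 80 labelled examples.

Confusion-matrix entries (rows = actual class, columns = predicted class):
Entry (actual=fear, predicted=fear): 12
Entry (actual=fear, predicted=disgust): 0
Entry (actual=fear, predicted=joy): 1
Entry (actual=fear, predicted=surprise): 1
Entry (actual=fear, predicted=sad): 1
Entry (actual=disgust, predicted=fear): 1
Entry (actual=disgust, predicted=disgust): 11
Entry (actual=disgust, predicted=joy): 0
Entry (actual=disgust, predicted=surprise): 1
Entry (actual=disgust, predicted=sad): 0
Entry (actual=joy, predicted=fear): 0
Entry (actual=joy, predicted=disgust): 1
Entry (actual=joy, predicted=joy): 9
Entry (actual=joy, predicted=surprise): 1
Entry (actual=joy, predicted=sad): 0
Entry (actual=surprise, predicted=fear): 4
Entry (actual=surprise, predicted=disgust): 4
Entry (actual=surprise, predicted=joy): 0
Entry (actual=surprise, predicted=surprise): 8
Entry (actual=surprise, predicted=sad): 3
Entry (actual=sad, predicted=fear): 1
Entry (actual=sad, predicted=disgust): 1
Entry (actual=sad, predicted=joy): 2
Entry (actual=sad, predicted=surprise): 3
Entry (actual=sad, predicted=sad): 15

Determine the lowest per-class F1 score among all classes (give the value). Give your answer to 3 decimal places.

Per-class F1 score (2·TP/(2·TP+FP+FN)):
  fear: TP=12, FP=1+0+4+1=6, FN=0+1+1+1=3 → 24/33 = 0.7273
  disgust: TP=11, FP=0+1+4+1=6, FN=1+0+1+0=2 → 22/30 = 0.7333
  joy: TP=9, FP=1+0+0+2=3, FN=0+1+1+0=2 → 18/23 = 0.7826
  surprise: TP=8, FP=1+1+1+3=6, FN=4+4+0+3=11 → 16/33 = 0.4848
  sad: TP=15, FP=1+0+0+3=4, FN=1+1+2+3=7 → 30/41 = 0.7317
Lowest is class 'surprise' with F1 score = 0.485.

0.485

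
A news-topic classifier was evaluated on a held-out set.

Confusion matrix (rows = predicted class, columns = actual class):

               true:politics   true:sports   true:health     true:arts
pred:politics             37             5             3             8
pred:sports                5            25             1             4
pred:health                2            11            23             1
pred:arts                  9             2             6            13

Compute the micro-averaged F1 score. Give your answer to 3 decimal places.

Micro-averaging pools counts across classes: ΣTP=98, ΣFP=57, ΣFN=57.
Micro-F1 score = 2·TP/(2·TP+FP+FN) on pooled counts = 0.632 (equals overall accuracy in single-label multiclass).

0.632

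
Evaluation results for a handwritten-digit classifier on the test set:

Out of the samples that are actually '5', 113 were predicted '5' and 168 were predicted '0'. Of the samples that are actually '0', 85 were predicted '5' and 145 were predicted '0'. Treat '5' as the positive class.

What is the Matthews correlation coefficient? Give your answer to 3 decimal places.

0.033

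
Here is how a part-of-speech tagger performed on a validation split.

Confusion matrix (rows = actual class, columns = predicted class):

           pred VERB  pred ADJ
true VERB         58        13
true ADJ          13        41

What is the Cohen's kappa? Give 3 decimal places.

Observed agreement pₒ = trace/N = 99/125 = 0.7920
Expected agreement pₑ = Σ (rowᵢ·colᵢ)/N² = (71·71 + 54·54)/125² = 0.5092
κ = (pₒ − pₑ)/(1 − pₑ) = (0.7920 − 0.5092)/(1 − 0.5092) = 0.576

0.576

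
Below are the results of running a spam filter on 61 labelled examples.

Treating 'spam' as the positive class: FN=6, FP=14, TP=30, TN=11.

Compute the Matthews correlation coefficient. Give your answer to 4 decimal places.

0.2998

MCC = (TP·TN − FP·FN) / √((TP+FP)(TP+FN)(TN+FP)(TN+FN))
Numerator = 30·11 − 14·6 = 246
Denominator = √(44·36·25·17) = √673200 = 820.4877
MCC = 246 / 820.4877 = 0.2998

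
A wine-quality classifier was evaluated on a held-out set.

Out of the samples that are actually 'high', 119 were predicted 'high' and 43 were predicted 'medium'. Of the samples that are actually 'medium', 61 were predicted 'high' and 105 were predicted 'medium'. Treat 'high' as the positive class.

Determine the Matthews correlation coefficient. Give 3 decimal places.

0.369

MCC = (TP·TN − FP·FN) / √((TP+FP)(TP+FN)(TN+FP)(TN+FN))
Numerator = 119·105 − 61·43 = 9872
Denominator = √(180·162·166·148) = √716402880 = 26765.7034
MCC = 9872 / 26765.7034 = 0.369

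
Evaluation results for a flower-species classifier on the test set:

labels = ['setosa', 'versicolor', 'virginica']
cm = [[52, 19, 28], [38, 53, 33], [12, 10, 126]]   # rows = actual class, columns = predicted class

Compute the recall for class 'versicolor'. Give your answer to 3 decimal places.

0.427

Treat 'versicolor' as positive and all other classes as negative.
recall = TP/(TP+FN).
versicolor: TP=53, FN=38+33=71 → 53/124 = 0.4274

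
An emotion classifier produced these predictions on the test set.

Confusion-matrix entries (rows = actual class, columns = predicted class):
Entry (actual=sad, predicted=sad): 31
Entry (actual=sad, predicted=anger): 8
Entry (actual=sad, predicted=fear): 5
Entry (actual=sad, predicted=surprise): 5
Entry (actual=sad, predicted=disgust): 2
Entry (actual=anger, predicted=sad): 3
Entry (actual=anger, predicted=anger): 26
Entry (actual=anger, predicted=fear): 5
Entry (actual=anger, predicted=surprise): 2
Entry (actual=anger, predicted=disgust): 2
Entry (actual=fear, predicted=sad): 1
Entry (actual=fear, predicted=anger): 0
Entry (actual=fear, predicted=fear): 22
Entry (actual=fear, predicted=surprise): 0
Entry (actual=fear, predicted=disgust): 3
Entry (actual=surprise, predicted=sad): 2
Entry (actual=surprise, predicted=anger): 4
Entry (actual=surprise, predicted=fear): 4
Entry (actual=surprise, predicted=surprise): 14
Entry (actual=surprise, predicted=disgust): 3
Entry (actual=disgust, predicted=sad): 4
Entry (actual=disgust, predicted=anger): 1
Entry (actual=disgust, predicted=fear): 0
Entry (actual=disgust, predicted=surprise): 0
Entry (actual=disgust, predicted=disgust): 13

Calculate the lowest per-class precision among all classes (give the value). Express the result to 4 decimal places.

0.5652

Per-class precision (TP/(TP+FP)):
  sad: TP=31, FP=3+1+2+4=10 → 31/41 = 0.75610
  anger: TP=26, FP=8+0+4+1=13 → 26/39 = 0.66667
  fear: TP=22, FP=5+5+4+0=14 → 22/36 = 0.61111
  surprise: TP=14, FP=5+2+0+0=7 → 14/21 = 0.66667
  disgust: TP=13, FP=2+2+3+3=10 → 13/23 = 0.56522
Lowest is class 'disgust' with precision = 0.5652.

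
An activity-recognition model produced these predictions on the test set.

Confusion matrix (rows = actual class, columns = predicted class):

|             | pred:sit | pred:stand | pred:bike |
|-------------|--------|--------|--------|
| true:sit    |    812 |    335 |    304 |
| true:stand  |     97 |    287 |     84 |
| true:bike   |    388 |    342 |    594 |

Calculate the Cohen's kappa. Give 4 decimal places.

Observed agreement pₒ = trace/N = 1693/3243 = 0.52205
Expected agreement pₑ = Σ (rowᵢ·colᵢ)/N² = (1451·1297 + 468·964 + 1324·982)/3243² = 0.34546
κ = (pₒ − pₑ)/(1 − pₑ) = (0.52205 − 0.34546)/(1 − 0.34546) = 0.2698

0.2698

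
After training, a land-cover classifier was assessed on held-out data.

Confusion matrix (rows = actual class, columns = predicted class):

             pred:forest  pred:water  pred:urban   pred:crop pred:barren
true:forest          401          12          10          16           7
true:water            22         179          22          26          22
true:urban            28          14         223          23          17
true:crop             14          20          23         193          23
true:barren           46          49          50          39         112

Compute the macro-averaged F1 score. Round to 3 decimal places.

0.669

Per-class F1 score (2·TP/(2·TP+FP+FN)):
  forest: TP=401, FP=22+28+14+46=110, FN=12+10+16+7=45 → 802/957 = 0.8380
  water: TP=179, FP=12+14+20+49=95, FN=22+22+26+22=92 → 358/545 = 0.6569
  urban: TP=223, FP=10+22+23+50=105, FN=28+14+23+17=82 → 446/633 = 0.7046
  crop: TP=193, FP=16+26+23+39=104, FN=14+20+23+23=80 → 386/570 = 0.6772
  barren: TP=112, FP=7+22+17+23=69, FN=46+49+50+39=184 → 224/477 = 0.4696
Macro-F1 score = mean = (0.8380 + 0.6569 + 0.7046 + 0.6772 + 0.4696) / 5 = 0.669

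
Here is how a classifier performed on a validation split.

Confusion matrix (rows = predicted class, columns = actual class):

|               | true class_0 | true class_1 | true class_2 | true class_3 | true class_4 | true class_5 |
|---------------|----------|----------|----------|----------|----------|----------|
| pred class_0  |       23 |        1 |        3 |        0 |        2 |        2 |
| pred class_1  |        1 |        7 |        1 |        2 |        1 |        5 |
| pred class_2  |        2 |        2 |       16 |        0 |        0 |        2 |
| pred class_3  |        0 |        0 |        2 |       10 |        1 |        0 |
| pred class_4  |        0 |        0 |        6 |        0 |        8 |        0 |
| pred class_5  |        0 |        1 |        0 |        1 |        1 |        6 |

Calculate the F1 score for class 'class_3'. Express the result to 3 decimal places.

0.769

Treat 'class_3' as positive and all other classes as negative.
F1 score = 2·TP/(2·TP+FP+FN).
class_3: TP=10, FP=0+0+2+1+0=3, FN=0+2+0+0+1=3 → 20/26 = 0.7692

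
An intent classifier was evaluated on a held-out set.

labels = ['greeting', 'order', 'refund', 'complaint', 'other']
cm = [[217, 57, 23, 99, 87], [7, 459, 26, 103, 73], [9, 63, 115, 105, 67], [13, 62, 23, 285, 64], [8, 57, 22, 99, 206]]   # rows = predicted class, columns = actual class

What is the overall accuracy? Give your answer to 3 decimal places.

Accuracy = trace / total = (217+459+115+285+206=1282) / 2349 = 1282/2349 = 0.546

0.546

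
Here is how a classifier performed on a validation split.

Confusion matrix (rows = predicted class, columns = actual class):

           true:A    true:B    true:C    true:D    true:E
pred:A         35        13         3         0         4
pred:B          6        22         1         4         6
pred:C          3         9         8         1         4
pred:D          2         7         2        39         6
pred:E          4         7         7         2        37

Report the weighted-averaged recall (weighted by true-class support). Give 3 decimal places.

Per-class recall (TP/(TP+FN)):
  A: TP=35, FN=6+3+2+4=15 → 35/50 = 0.7000
  B: TP=22, FN=13+9+7+7=36 → 22/58 = 0.3793
  C: TP=8, FN=3+1+2+7=13 → 8/21 = 0.3810
  D: TP=39, FN=0+4+1+2=7 → 39/46 = 0.8478
  E: TP=37, FN=4+6+4+6=20 → 37/57 = 0.6491
Weighted-recall = Σ (supportᵢ/N)·recallᵢ with N=232: (50/232)·0.7000 + (58/232)·0.3793 + (21/232)·0.3810 + (46/232)·0.8478 + (57/232)·0.6491 = 0.608

0.608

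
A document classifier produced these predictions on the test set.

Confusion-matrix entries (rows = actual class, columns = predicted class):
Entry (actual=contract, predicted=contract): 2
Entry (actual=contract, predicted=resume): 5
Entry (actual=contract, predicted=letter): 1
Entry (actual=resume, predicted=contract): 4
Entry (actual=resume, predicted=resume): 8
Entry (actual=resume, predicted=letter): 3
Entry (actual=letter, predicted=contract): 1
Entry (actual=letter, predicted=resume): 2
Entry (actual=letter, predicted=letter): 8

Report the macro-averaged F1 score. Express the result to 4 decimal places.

0.4986

Per-class F1 score (2·TP/(2·TP+FP+FN)):
  contract: TP=2, FP=4+1=5, FN=5+1=6 → 4/15 = 0.26667
  resume: TP=8, FP=5+2=7, FN=4+3=7 → 16/30 = 0.53333
  letter: TP=8, FP=1+3=4, FN=1+2=3 → 16/23 = 0.69565
Macro-F1 score = mean = (0.26667 + 0.53333 + 0.69565) / 3 = 0.4986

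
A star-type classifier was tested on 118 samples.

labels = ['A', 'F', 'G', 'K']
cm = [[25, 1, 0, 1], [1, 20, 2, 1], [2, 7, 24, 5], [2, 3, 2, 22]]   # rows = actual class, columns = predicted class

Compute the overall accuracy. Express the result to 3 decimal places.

0.771

Accuracy = trace / total = (25+20+24+22=91) / 118 = 91/118 = 0.771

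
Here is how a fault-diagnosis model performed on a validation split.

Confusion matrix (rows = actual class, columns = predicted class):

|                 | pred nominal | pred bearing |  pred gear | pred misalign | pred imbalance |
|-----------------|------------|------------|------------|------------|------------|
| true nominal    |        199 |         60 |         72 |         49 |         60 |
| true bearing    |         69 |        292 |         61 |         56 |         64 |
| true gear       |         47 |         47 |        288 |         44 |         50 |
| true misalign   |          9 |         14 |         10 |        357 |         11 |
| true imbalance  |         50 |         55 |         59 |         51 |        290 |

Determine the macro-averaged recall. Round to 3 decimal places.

0.612

Per-class recall (TP/(TP+FN)):
  nominal: TP=199, FN=60+72+49+60=241 → 199/440 = 0.4523
  bearing: TP=292, FN=69+61+56+64=250 → 292/542 = 0.5387
  gear: TP=288, FN=47+47+44+50=188 → 288/476 = 0.6050
  misalign: TP=357, FN=9+14+10+11=44 → 357/401 = 0.8903
  imbalance: TP=290, FN=50+55+59+51=215 → 290/505 = 0.5743
Macro-recall = mean = (0.4523 + 0.5387 + 0.6050 + 0.8903 + 0.5743) / 5 = 0.612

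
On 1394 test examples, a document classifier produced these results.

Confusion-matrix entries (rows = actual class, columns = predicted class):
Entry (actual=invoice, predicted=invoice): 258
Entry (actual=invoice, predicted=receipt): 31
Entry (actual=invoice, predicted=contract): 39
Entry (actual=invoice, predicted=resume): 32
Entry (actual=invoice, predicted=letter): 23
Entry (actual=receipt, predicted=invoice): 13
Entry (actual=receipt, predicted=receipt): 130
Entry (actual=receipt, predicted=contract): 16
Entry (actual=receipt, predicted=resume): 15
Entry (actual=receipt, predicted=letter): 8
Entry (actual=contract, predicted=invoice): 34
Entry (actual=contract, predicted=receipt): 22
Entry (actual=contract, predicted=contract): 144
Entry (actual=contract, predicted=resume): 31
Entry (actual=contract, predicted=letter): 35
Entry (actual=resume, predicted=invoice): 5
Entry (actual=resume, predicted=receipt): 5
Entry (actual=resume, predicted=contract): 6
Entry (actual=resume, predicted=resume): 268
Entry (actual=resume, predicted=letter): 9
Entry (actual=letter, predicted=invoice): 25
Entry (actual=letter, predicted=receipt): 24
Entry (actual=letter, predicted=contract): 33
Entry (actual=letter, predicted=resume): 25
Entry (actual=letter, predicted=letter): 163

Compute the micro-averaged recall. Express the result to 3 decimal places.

0.691

Micro-averaging pools counts across classes: ΣTP=963, ΣFP=431, ΣFN=431.
Micro-recall = TP/(TP+FN) on pooled counts = 0.691 (equals overall accuracy in single-label multiclass).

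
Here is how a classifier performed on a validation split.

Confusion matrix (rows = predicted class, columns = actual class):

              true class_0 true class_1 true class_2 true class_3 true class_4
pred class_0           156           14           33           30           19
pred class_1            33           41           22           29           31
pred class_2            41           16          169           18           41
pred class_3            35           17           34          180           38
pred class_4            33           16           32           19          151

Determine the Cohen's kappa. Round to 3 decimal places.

Observed agreement pₒ = trace/N = 697/1248 = 0.5585
Expected agreement pₑ = Σ (rowᵢ·colᵢ)/N² = (298·252 + 104·156 + 290·285 + 276·304 + 280·251)/1248² = 0.2107
κ = (pₒ − pₑ)/(1 − pₑ) = (0.5585 − 0.2107)/(1 − 0.2107) = 0.441

0.441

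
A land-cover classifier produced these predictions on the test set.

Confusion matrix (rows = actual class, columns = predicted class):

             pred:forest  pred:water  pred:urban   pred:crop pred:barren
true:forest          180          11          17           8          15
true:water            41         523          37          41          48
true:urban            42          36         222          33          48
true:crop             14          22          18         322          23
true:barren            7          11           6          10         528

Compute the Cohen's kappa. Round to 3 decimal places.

0.723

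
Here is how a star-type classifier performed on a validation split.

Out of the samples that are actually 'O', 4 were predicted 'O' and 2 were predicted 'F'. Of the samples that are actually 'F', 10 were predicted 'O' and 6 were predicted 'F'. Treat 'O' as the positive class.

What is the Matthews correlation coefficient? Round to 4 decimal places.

MCC = (TP·TN − FP·FN) / √((TP+FP)(TP+FN)(TN+FP)(TN+FN))
Numerator = 4·6 − 10·2 = 4
Denominator = √(14·6·16·8) = √10752 = 103.6919
MCC = 4 / 103.6919 = 0.0386

0.0386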